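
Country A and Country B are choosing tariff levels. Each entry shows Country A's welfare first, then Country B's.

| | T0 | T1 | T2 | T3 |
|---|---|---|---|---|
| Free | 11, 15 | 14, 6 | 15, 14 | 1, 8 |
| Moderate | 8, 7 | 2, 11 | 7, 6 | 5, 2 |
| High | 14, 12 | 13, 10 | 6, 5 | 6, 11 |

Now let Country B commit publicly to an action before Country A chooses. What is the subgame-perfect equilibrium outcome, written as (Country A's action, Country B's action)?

(Free, T2)

Backward induction with Country B moving first.
- T0: Country A compares 11, 8, 14 and picks High; Country B would get 12.
- T1: Country A compares 14, 2, 13 and picks Free; Country B would get 6.
- T2: Country A compares 15, 7, 6 and picks Free; Country B would get 14.
- T3: Country A compares 1, 5, 6 and picks High; Country B would get 11.
Country B's induced payoffs are 12, 6, 14, 11, so Country B commits to T2. Subgame-perfect outcome: (Free, T2) with payoffs (15, 14).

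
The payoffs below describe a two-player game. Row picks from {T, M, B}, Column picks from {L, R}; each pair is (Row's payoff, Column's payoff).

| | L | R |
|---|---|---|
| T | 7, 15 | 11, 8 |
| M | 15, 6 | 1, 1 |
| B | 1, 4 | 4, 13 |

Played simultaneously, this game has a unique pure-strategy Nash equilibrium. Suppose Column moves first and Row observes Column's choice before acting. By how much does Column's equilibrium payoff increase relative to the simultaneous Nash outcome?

Solve by backward induction (Column leads).
- L: BR = M, leader payoff 6.
- R: BR = T, leader payoff 8.
Among 6, 8, the best is 8 at R. Subgame-perfect outcome: (T, R) with payoffs (11, 8).
For the simultaneous game, intersect best replies.
Row's best replies: L→M; R→T.
Column's best replies: T→L; M→L; B→R.
The unique mutual best reply is (M, L), giving (15, 6).
Column's commitment gain: 8 − 6 = 2.

2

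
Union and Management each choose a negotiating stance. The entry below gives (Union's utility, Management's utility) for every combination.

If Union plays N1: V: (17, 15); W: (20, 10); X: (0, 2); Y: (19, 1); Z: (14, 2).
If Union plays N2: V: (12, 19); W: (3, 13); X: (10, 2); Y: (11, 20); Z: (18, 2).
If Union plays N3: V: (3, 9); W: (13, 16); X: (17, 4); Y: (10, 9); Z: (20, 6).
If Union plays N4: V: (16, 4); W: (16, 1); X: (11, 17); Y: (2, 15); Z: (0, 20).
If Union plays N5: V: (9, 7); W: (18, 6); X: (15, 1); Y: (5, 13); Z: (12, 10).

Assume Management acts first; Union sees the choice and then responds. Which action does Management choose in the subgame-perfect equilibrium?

V

Work backward from Union's decision.
- V: BR = N1, leader payoff 15.
- W: BR = N1, leader payoff 10.
- X: BR = N3, leader payoff 4.
- Y: BR = N1, leader payoff 1.
- Z: BR = N3, leader payoff 6.
Management's induced payoffs are 15, 10, 4, 1, 6, so Management commits to V. Subgame-perfect outcome: (N1, V) with payoffs (17, 15).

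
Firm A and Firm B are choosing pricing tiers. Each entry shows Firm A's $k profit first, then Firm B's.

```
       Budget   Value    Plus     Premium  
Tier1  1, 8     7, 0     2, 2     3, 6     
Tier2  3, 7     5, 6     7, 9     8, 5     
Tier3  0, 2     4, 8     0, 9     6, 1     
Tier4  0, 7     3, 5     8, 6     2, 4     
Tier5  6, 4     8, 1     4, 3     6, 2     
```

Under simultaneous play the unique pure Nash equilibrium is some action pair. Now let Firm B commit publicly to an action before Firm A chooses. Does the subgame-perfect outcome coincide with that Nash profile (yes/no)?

no

Work backward from Firm A's decision.
- Budget: Firm A compares 1, 3, 0, 0, 6 and picks Tier5; Firm B would get 4.
- Value: Firm A compares 7, 5, 4, 3, 8 and picks Tier5; Firm B would get 1.
- Plus: Firm A compares 2, 7, 0, 8, 4 and picks Tier4; Firm B would get 6.
- Premium: Firm A compares 3, 8, 6, 2, 6 and picks Tier2; Firm B would get 5.
Among 4, 1, 6, 5, the best is 6 at Plus. Subgame-perfect outcome: (Tier4, Plus) with payoffs (8, 6).
Now find the simultaneous Nash equilibrium.
Firm A's best replies: Budget→Tier5; Value→Tier5; Plus→Tier4; Premium→Tier2.
Firm B's best replies: Tier1→Budget; Tier2→Plus; Tier3→Plus; Tier4→Budget; Tier5→Budget.
Only (Tier5, Budget) has each player best-responding; Nash payoffs (6, 4).
Sequential outcome (Tier4, Plus) differs from the Nash profile (Tier5, Budget).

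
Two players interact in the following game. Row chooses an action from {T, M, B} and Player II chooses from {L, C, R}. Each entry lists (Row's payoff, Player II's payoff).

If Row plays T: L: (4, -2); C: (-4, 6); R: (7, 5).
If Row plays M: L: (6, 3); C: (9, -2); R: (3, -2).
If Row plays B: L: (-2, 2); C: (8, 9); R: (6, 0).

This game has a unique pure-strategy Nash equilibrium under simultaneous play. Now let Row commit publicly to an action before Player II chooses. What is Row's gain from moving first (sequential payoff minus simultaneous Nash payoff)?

2

Player II best-responds to each possible Row move:
- T → Player II plays C (best of -2, 6, 5); Row gets -4.
- M → Player II plays L (best of 3, -2, -2); Row gets 6.
- B → Player II plays C (best of 2, 9, 0); Row gets 8.
Maximizing over -4, 6, 8, Row chooses B. Subgame-perfect outcome: (B, C) with payoffs (8, 9).
Under simultaneous play:
Row's best replies: L→M; C→M; R→T.
Player II's best replies: T→C; M→L; B→C.
The unique mutual best reply is (M, L), giving (6, 3).
Row's commitment gain: 8 − 6 = 2.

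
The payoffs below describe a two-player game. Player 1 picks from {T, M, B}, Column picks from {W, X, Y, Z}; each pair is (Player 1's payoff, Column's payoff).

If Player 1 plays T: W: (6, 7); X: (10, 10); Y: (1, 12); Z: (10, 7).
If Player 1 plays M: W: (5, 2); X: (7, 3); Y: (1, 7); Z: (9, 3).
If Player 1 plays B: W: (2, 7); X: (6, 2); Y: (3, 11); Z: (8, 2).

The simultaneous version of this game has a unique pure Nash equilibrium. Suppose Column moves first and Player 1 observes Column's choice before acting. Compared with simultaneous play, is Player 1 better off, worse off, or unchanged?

Work backward from Player 1's decision.
- W → Player 1 plays T (best of 6, 5, 2); Column gets 7.
- X → Player 1 plays T (best of 10, 7, 6); Column gets 10.
- Y → Player 1 plays B (best of 1, 1, 3); Column gets 11.
- Z → Player 1 plays T (best of 10, 9, 8); Column gets 7.
Maximizing over 7, 10, 11, 7, Column chooses Y. Subgame-perfect outcome: (B, Y) with payoffs (3, 11).
Under simultaneous play:
Player 1's best replies: W→T; X→T; Y→B; Z→T.
Column's best replies: T→Y; M→Y; B→Y.
Only (B, Y) has each player best-responding; Nash payoffs (3, 11).
Player 1 earns 3 sequentially versus 3 at the Nash outcome: unchanged.

unchanged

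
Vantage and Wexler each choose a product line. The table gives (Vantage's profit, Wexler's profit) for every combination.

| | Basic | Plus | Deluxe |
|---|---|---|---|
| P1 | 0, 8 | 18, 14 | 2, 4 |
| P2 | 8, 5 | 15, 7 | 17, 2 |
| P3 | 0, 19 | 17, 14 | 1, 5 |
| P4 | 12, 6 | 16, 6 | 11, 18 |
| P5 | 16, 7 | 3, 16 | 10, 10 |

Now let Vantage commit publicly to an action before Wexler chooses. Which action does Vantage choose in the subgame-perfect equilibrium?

P1

Solve by backward induction (Vantage leads).
- P1: Wexler compares 8, 14, 4 and picks Plus; Vantage would get 18.
- P2: Wexler compares 5, 7, 2 and picks Plus; Vantage would get 15.
- P3: Wexler compares 19, 14, 5 and picks Basic; Vantage would get 0.
- P4: Wexler compares 6, 6, 18 and picks Deluxe; Vantage would get 11.
- P5: Wexler compares 7, 16, 10 and picks Plus; Vantage would get 3.
Among 18, 15, 0, 11, 3, the best is 18 at P1. Subgame-perfect outcome: (P1, Plus) with payoffs (18, 14).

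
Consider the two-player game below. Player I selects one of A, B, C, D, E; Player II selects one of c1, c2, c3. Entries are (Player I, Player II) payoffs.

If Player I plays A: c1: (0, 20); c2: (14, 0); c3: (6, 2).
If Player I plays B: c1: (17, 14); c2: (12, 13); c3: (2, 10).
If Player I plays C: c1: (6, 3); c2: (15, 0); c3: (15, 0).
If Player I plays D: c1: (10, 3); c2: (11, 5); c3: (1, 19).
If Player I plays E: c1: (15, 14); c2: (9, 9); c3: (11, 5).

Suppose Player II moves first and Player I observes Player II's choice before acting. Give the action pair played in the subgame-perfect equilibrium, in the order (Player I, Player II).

(B, c1)

Solve by backward induction (Player II leads).
- c1: Player I compares 0, 17, 6, 10, 15 and picks B; Player II would get 14.
- c2: Player I compares 14, 12, 15, 11, 9 and picks C; Player II would get 0.
- c3: Player I compares 6, 2, 15, 1, 11 and picks C; Player II would get 0.
Maximizing over 14, 0, 0, Player II chooses c1. Subgame-perfect outcome: (B, c1) with payoffs (17, 14).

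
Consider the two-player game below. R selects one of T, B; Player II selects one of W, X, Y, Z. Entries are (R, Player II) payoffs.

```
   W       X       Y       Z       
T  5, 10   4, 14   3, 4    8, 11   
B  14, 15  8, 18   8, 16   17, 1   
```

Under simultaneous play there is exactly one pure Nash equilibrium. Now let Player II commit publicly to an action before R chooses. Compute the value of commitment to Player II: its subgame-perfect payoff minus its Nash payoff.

0

Backward induction with Player II moving first.
- W → R plays B (best of 5, 14); Player II gets 15.
- X → R plays B (best of 4, 8); Player II gets 18.
- Y → R plays B (best of 3, 8); Player II gets 16.
- Z → R plays B (best of 8, 17); Player II gets 1.
Player II's induced payoffs are 15, 18, 16, 1, so Player II commits to X. Subgame-perfect outcome: (B, X) with payoffs (8, 18).
Now find the simultaneous Nash equilibrium.
R's best replies: W→B; X→B; Y→B; Z→B.
Player II's best replies: T→X; B→X.
The unique mutual best reply is (B, X), giving (8, 18).
Player II's commitment gain: 18 − 18 = 0.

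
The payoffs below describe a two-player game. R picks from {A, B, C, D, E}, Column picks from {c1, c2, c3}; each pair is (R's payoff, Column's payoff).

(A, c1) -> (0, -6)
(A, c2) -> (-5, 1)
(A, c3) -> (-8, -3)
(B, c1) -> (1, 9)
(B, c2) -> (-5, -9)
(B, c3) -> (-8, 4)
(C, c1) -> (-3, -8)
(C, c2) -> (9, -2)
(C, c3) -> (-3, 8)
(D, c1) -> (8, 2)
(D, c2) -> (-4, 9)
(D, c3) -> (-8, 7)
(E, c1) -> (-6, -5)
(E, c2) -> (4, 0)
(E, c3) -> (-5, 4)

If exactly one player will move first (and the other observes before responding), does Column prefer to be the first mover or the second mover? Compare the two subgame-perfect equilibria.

If R leads: Column's best replies are A→c2, B→c1, C→c3, D→c2, E→c3; R's induced payoffs -5, 1, -3, -4, -5; outcome (B, c1), payoffs (1, 9).
If Column leads: R's best replies are c1→D, c2→C, c3→C; Column's induced payoffs 2, -2, 8; outcome (C, c3), payoffs (-3, 8).
Column gets 8 moving first and 9 moving second, so Column prefers to move second.

second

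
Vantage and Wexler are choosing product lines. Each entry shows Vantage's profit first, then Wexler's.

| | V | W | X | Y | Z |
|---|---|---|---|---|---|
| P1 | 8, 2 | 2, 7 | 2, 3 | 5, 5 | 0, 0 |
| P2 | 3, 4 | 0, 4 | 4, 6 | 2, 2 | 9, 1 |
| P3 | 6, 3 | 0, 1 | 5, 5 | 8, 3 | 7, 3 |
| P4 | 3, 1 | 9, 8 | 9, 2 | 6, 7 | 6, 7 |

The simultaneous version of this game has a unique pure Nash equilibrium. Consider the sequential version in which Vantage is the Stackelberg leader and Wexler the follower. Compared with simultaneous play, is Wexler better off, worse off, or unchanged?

unchanged

Solve by backward induction (Vantage leads).
- P1: Wexler compares 2, 7, 3, 5, 0 and picks W; Vantage would get 2.
- P2: Wexler compares 4, 4, 6, 2, 1 and picks X; Vantage would get 4.
- P3: Wexler compares 3, 1, 5, 3, 3 and picks X; Vantage would get 5.
- P4: Wexler compares 1, 8, 2, 7, 7 and picks W; Vantage would get 9.
Maximizing over 2, 4, 5, 9, Vantage chooses P4. Subgame-perfect outcome: (P4, W) with payoffs (9, 8).
Under simultaneous play:
Vantage's best replies: V→P1; W→P4; X→P4; Y→P3; Z→P2.
Wexler's best replies: P1→W; P2→X; P3→X; P4→W.
Only (P4, W) has each player best-responding; Nash payoffs (9, 8).
Wexler earns 8 sequentially versus 8 at the Nash outcome: unchanged.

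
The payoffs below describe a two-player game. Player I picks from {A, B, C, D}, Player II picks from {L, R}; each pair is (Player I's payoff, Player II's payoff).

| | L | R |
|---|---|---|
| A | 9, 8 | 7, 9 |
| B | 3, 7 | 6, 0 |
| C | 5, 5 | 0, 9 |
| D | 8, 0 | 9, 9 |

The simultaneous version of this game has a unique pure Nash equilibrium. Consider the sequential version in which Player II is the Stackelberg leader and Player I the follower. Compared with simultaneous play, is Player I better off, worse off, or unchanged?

Work backward from Player I's decision.
- L → Player I plays A (best of 9, 3, 5, 8); Player II gets 8.
- R → Player I plays D (best of 7, 6, 0, 9); Player II gets 9.
Player II's induced payoffs are 8, 9, so Player II commits to R. Subgame-perfect outcome: (D, R) with payoffs (9, 9).
Under simultaneous play:
Player I's best replies: L→A; R→D.
Player II's best replies: A→R; B→L; C→R; D→R.
Only (D, R) has each player best-responding; Nash payoffs (9, 9).
Player I earns 9 sequentially versus 9 at the Nash outcome: unchanged.

unchanged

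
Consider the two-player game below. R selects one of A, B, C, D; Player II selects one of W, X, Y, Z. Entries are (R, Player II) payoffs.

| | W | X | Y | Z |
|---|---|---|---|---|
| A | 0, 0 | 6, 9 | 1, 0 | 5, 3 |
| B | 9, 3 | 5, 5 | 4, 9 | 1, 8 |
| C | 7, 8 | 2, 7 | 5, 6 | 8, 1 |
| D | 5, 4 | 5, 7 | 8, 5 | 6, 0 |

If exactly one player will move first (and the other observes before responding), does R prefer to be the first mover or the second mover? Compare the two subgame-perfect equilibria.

If R leads: Player II's best replies are A→X, B→Y, C→W, D→X; R's induced payoffs 6, 4, 7, 5; outcome (C, W), payoffs (7, 8).
If Player II leads: R's best replies are W→B, X→A, Y→D, Z→C; Player II's induced payoffs 3, 9, 5, 1; outcome (A, X), payoffs (6, 9).
R gets 7 moving first and 6 moving second, so R prefers to move first.

first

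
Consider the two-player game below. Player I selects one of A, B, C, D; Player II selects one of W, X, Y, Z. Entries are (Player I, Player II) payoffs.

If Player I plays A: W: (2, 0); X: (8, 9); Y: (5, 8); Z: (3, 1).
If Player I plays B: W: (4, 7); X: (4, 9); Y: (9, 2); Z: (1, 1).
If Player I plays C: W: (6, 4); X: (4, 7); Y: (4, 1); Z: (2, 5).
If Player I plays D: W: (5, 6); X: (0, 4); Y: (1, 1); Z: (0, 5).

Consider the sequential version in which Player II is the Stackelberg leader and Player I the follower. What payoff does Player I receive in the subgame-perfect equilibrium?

8

Solve by backward induction (Player II leads).
- W: BR = C, leader payoff 4.
- X: BR = A, leader payoff 9.
- Y: BR = B, leader payoff 2.
- Z: BR = A, leader payoff 1.
Player II's induced payoffs are 4, 9, 2, 1, so Player II commits to X. Subgame-perfect outcome: (A, X) with payoffs (8, 9).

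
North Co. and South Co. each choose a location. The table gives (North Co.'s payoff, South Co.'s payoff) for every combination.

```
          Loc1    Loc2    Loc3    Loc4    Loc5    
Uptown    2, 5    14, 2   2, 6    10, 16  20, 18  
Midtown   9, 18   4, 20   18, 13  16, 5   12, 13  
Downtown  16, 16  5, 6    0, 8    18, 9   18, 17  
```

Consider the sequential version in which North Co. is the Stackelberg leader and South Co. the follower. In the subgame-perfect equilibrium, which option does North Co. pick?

Uptown

Work backward from South Co.'s decision.
- Uptown: South Co. compares 5, 2, 6, 16, 18 and picks Loc5; North Co. would get 20.
- Midtown: South Co. compares 18, 20, 13, 5, 13 and picks Loc2; North Co. would get 4.
- Downtown: South Co. compares 16, 6, 8, 9, 17 and picks Loc5; North Co. would get 18.
Among 20, 4, 18, the best is 20 at Uptown. Subgame-perfect outcome: (Uptown, Loc5) with payoffs (20, 18).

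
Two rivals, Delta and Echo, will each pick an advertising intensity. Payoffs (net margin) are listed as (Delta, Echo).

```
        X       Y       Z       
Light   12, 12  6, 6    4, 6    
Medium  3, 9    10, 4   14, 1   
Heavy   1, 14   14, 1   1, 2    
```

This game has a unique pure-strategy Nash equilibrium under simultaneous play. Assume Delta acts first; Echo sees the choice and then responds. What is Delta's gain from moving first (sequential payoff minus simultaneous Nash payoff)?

Backward induction with Delta moving first.
- Light: BR = X, leader payoff 12.
- Medium: BR = X, leader payoff 3.
- Heavy: BR = X, leader payoff 1.
Maximizing over 12, 3, 1, Delta chooses Light. Subgame-perfect outcome: (Light, X) with payoffs (12, 12).
Now find the simultaneous Nash equilibrium.
Delta's best replies: X→Light; Y→Heavy; Z→Medium.
Echo's best replies: Light→X; Medium→X; Heavy→X.
Only (Light, X) has each player best-responding; Nash payoffs (12, 12).
Delta's commitment gain: 12 − 12 = 0.

0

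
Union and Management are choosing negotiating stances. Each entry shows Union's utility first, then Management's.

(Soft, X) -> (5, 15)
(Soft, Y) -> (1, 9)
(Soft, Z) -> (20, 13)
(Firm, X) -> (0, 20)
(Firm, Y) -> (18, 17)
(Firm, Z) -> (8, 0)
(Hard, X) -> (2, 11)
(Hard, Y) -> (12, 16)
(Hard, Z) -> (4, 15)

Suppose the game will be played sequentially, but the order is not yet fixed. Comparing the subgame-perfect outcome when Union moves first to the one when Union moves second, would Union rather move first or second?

second

If Union leads: Management's best replies are Soft→X, Firm→X, Hard→Y; Union's induced payoffs 5, 0, 12; outcome (Hard, Y), payoffs (12, 16).
If Management leads: Union's best replies are X→Soft, Y→Firm, Z→Soft; Management's induced payoffs 15, 17, 13; outcome (Firm, Y), payoffs (18, 17).
Union gets 12 moving first and 18 moving second, so Union prefers to move second.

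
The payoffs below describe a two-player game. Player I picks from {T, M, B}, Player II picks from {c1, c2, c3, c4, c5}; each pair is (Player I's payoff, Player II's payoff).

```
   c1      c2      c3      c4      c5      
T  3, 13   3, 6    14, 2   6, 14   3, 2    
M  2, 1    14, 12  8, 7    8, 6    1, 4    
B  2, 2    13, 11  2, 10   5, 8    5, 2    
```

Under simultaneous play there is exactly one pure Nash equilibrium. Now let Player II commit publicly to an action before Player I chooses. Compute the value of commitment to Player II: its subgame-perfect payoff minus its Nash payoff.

Work backward from Player I's decision.
- c1 → Player I plays T (best of 3, 2, 2); Player II gets 13.
- c2 → Player I plays M (best of 3, 14, 13); Player II gets 12.
- c3 → Player I plays T (best of 14, 8, 2); Player II gets 2.
- c4 → Player I plays M (best of 6, 8, 5); Player II gets 6.
- c5 → Player I plays B (best of 3, 1, 5); Player II gets 2.
Player II's induced payoffs are 13, 12, 2, 6, 2, so Player II commits to c1. Subgame-perfect outcome: (T, c1) with payoffs (3, 13).
Under simultaneous play:
Player I's best replies: c1→T; c2→M; c3→T; c4→M; c5→B.
Player II's best replies: T→c4; M→c2; B→c2.
The unique mutual best reply is (M, c2), giving (14, 12).
Player II's commitment gain: 13 − 12 = 1.

1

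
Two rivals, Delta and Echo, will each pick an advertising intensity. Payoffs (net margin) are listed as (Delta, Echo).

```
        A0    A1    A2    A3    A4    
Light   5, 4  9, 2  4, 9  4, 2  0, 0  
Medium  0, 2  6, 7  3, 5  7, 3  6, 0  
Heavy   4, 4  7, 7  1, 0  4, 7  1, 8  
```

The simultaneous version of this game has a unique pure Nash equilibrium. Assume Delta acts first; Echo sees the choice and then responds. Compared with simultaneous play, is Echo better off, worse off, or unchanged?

worse off

Solve by backward induction (Delta leads).
- Light: BR = A2, leader payoff 4.
- Medium: BR = A1, leader payoff 6.
- Heavy: BR = A4, leader payoff 1.
Delta's induced payoffs are 4, 6, 1, so Delta commits to Medium. Subgame-perfect outcome: (Medium, A1) with payoffs (6, 7).
Now find the simultaneous Nash equilibrium.
Delta's best replies: A0→Light; A1→Light; A2→Light; A3→Medium; A4→Medium.
Echo's best replies: Light→A2; Medium→A1; Heavy→A4.
The unique mutual best reply is (Light, A2), giving (4, 9).
Echo earns 7 sequentially versus 9 at the Nash outcome: worse off.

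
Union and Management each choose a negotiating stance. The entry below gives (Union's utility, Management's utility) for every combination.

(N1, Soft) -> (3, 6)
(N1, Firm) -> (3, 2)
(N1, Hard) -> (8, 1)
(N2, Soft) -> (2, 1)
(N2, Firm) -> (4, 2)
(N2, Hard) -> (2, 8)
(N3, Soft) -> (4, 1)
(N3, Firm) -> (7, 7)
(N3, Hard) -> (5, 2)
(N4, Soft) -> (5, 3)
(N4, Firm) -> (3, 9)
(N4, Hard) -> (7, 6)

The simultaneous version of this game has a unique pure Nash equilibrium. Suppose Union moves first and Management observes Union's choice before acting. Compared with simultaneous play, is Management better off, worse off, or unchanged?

unchanged

Work backward from Management's decision.
- N1 → Management plays Soft (best of 6, 2, 1); Union gets 3.
- N2 → Management plays Hard (best of 1, 2, 8); Union gets 2.
- N3 → Management plays Firm (best of 1, 7, 2); Union gets 7.
- N4 → Management plays Firm (best of 3, 9, 6); Union gets 3.
Among 3, 2, 7, 3, the best is 7 at N3. Subgame-perfect outcome: (N3, Firm) with payoffs (7, 7).
For the simultaneous game, intersect best replies.
Union's best replies: Soft→N4; Firm→N3; Hard→N1.
Management's best replies: N1→Soft; N2→Hard; N3→Firm; N4→Firm.
The unique mutual best reply is (N3, Firm), giving (7, 7).
Management earns 7 sequentially versus 7 at the Nash outcome: unchanged.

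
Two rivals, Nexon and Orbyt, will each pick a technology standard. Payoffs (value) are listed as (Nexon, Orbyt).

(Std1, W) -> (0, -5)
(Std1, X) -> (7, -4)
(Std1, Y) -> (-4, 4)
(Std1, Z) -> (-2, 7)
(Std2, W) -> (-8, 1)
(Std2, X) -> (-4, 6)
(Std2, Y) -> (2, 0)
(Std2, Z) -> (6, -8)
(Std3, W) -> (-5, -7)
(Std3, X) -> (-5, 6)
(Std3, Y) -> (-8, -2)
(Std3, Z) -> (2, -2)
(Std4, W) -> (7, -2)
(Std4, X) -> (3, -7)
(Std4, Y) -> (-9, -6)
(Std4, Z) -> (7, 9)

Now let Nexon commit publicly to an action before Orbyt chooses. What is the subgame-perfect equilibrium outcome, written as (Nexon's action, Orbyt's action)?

(Std4, Z)

Work backward from Orbyt's decision.
- Std1: BR = Z, leader payoff -2.
- Std2: BR = X, leader payoff -4.
- Std3: BR = X, leader payoff -5.
- Std4: BR = Z, leader payoff 7.
Among -2, -4, -5, 7, the best is 7 at Std4. Subgame-perfect outcome: (Std4, Z) with payoffs (7, 9).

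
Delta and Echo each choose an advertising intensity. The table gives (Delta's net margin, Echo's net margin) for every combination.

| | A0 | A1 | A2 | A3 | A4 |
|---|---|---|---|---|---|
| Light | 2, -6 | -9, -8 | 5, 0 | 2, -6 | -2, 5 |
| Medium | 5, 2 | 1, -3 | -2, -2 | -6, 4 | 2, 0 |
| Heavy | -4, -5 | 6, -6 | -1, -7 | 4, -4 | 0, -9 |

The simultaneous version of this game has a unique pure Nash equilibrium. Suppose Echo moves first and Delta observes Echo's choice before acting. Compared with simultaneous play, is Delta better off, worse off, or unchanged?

Delta best-responds to each possible Echo move:
- A0 → Delta plays Medium (best of 2, 5, -4); Echo gets 2.
- A1 → Delta plays Heavy (best of -9, 1, 6); Echo gets -6.
- A2 → Delta plays Light (best of 5, -2, -1); Echo gets 0.
- A3 → Delta plays Heavy (best of 2, -6, 4); Echo gets -4.
- A4 → Delta plays Medium (best of -2, 2, 0); Echo gets 0.
Echo's induced payoffs are 2, -6, 0, -4, 0, so Echo commits to A0. Subgame-perfect outcome: (Medium, A0) with payoffs (5, 2).
Under simultaneous play:
Delta's best replies: A0→Medium; A1→Heavy; A2→Light; A3→Heavy; A4→Medium.
Echo's best replies: Light→A4; Medium→A3; Heavy→A3.
The unique mutual best reply is (Heavy, A3), giving (4, -4).
Delta earns 5 sequentially versus 4 at the Nash outcome: better off.

better off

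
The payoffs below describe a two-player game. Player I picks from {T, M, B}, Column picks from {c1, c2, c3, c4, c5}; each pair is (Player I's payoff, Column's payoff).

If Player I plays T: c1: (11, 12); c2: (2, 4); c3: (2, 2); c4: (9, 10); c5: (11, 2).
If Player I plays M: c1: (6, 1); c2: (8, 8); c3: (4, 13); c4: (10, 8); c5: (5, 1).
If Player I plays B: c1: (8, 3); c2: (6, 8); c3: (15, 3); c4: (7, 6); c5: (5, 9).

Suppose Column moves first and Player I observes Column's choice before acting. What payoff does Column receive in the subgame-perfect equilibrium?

12

Player I best-responds to each possible Column move:
- c1 → Player I plays T (best of 11, 6, 8); Column gets 12.
- c2 → Player I plays M (best of 2, 8, 6); Column gets 8.
- c3 → Player I plays B (best of 2, 4, 15); Column gets 3.
- c4 → Player I plays M (best of 9, 10, 7); Column gets 8.
- c5 → Player I plays T (best of 11, 5, 5); Column gets 2.
Column's induced payoffs are 12, 8, 3, 8, 2, so Column commits to c1. Subgame-perfect outcome: (T, c1) with payoffs (11, 12).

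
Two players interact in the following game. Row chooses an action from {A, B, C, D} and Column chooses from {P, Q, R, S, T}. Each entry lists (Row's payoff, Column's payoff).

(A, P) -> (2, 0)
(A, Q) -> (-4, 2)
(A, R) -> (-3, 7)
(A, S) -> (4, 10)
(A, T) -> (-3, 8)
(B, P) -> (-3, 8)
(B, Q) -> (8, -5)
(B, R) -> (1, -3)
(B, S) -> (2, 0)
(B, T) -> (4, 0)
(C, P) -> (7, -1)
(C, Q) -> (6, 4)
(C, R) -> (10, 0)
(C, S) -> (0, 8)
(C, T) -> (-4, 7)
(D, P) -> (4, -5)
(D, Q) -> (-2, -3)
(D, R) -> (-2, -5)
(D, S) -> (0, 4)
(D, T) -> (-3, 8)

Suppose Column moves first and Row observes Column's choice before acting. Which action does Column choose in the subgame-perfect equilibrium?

Work backward from Row's decision.
- P → Row plays C (best of 2, -3, 7, 4); Column gets -1.
- Q → Row plays B (best of -4, 8, 6, -2); Column gets -5.
- R → Row plays C (best of -3, 1, 10, -2); Column gets 0.
- S → Row plays A (best of 4, 2, 0, 0); Column gets 10.
- T → Row plays B (best of -3, 4, -4, -3); Column gets 0.
Column's induced payoffs are -1, -5, 0, 10, 0, so Column commits to S. Subgame-perfect outcome: (A, S) with payoffs (4, 10).

S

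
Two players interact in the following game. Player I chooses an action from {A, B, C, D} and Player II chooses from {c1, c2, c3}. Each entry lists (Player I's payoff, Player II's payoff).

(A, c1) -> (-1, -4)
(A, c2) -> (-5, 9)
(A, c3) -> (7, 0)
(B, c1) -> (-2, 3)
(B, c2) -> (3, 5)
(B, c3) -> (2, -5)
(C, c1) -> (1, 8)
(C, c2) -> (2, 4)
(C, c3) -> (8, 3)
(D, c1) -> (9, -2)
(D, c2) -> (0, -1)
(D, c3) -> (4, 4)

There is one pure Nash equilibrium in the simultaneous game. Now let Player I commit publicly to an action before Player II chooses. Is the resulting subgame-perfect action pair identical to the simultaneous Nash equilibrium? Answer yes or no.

Work backward from Player II's decision.
- A → Player II plays c2 (best of -4, 9, 0); Player I gets -5.
- B → Player II plays c2 (best of 3, 5, -5); Player I gets 3.
- C → Player II plays c1 (best of 8, 4, 3); Player I gets 1.
- D → Player II plays c3 (best of -2, -1, 4); Player I gets 4.
Maximizing over -5, 3, 1, 4, Player I chooses D. Subgame-perfect outcome: (D, c3) with payoffs (4, 4).
For the simultaneous game, intersect best replies.
Player I's best replies: c1→D; c2→B; c3→C.
Player II's best replies: A→c2; B→c2; C→c1; D→c3.
Only (B, c2) has each player best-responding; Nash payoffs (3, 5).
Sequential outcome (D, c3) differs from the Nash profile (B, c2).

no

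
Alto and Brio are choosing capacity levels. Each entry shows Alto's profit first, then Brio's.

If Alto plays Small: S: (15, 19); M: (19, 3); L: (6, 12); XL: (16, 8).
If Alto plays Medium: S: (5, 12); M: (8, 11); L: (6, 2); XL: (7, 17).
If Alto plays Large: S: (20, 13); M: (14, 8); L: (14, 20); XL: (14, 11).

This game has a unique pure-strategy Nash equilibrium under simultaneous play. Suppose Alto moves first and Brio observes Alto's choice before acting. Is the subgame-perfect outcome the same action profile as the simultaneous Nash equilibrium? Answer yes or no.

Backward induction with Alto moving first.
- Small → Brio plays S (best of 19, 3, 12, 8); Alto gets 15.
- Medium → Brio plays XL (best of 12, 11, 2, 17); Alto gets 7.
- Large → Brio plays L (best of 13, 8, 20, 11); Alto gets 14.
Alto's induced payoffs are 15, 7, 14, so Alto commits to Small. Subgame-perfect outcome: (Small, S) with payoffs (15, 19).
Now find the simultaneous Nash equilibrium.
Alto's best replies: S→Large; M→Small; L→Large; XL→Small.
Brio's best replies: Small→S; Medium→XL; Large→L.
The unique mutual best reply is (Large, L), giving (14, 20).
Sequential outcome (Small, S) differs from the Nash profile (Large, L).

no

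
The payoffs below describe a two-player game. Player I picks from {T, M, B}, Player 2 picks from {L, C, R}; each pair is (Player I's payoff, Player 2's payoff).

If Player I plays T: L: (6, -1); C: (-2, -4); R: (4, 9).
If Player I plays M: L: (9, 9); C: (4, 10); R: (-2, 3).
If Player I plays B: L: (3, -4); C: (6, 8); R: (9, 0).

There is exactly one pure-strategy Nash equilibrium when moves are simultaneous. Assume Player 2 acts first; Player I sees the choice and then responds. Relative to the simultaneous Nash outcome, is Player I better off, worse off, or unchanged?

better off

Solve by backward induction (Player 2 leads).
- L → Player I plays M (best of 6, 9, 3); Player 2 gets 9.
- C → Player I plays B (best of -2, 4, 6); Player 2 gets 8.
- R → Player I plays B (best of 4, -2, 9); Player 2 gets 0.
Among 9, 8, 0, the best is 9 at L. Subgame-perfect outcome: (M, L) with payoffs (9, 9).
Under simultaneous play:
Player I's best replies: L→M; C→B; R→B.
Player 2's best replies: T→R; M→C; B→C.
The unique mutual best reply is (B, C), giving (6, 8).
Player I earns 9 sequentially versus 6 at the Nash outcome: better off.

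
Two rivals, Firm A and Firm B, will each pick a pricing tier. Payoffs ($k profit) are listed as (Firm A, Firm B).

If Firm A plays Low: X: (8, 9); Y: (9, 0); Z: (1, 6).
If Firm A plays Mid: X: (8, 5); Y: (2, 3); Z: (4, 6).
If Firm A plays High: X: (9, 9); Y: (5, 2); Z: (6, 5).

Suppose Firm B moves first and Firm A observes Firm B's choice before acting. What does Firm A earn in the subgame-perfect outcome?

Firm A best-responds to each possible Firm B move:
- X: Firm A compares 8, 8, 9 and picks High; Firm B would get 9.
- Y: Firm A compares 9, 2, 5 and picks Low; Firm B would get 0.
- Z: Firm A compares 1, 4, 6 and picks High; Firm B would get 5.
Among 9, 0, 5, the best is 9 at X. Subgame-perfect outcome: (High, X) with payoffs (9, 9).

9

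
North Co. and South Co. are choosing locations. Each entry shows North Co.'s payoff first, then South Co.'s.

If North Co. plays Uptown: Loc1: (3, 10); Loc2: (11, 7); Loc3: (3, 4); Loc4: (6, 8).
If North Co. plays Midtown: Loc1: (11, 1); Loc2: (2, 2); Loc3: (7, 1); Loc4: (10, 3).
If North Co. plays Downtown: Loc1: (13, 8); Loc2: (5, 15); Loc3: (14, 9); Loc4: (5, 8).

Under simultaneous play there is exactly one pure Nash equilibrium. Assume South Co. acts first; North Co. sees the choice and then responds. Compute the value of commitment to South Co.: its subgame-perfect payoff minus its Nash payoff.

6

Backward induction with South Co. moving first.
- Loc1 → North Co. plays Downtown (best of 3, 11, 13); South Co. gets 8.
- Loc2 → North Co. plays Uptown (best of 11, 2, 5); South Co. gets 7.
- Loc3 → North Co. plays Downtown (best of 3, 7, 14); South Co. gets 9.
- Loc4 → North Co. plays Midtown (best of 6, 10, 5); South Co. gets 3.
Among 8, 7, 9, 3, the best is 9 at Loc3. Subgame-perfect outcome: (Downtown, Loc3) with payoffs (14, 9).
For the simultaneous game, intersect best replies.
North Co.'s best replies: Loc1→Downtown; Loc2→Uptown; Loc3→Downtown; Loc4→Midtown.
South Co.'s best replies: Uptown→Loc1; Midtown→Loc4; Downtown→Loc2.
The unique mutual best reply is (Midtown, Loc4), giving (10, 3).
South Co.'s commitment gain: 9 − 3 = 6.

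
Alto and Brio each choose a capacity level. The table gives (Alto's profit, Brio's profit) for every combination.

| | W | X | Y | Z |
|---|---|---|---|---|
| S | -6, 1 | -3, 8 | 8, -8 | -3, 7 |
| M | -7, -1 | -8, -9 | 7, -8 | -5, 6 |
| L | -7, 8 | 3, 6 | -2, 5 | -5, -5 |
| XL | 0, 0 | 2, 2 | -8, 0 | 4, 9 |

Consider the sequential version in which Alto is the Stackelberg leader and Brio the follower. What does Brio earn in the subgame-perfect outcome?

9

Brio best-responds to each possible Alto move:
- S: Brio compares 1, 8, -8, 7 and picks X; Alto would get -3.
- M: Brio compares -1, -9, -8, 6 and picks Z; Alto would get -5.
- L: Brio compares 8, 6, 5, -5 and picks W; Alto would get -7.
- XL: Brio compares 0, 2, 0, 9 and picks Z; Alto would get 4.
Among -3, -5, -7, 4, the best is 4 at XL. Subgame-perfect outcome: (XL, Z) with payoffs (4, 9).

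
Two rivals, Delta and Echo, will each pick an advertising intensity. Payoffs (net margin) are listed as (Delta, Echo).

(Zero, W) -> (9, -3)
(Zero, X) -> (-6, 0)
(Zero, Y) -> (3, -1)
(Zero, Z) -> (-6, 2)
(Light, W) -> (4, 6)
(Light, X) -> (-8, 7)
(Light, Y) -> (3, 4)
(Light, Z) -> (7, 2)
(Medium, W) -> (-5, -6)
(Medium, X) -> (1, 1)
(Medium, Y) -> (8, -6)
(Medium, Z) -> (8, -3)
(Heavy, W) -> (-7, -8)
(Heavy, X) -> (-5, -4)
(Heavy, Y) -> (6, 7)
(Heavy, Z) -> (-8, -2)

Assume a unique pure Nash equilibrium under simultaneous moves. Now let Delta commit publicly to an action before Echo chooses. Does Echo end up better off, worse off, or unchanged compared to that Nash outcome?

better off

Echo best-responds to each possible Delta move:
- Zero: BR = Z, leader payoff -6.
- Light: BR = X, leader payoff -8.
- Medium: BR = X, leader payoff 1.
- Heavy: BR = Y, leader payoff 6.
Among -6, -8, 1, 6, the best is 6 at Heavy. Subgame-perfect outcome: (Heavy, Y) with payoffs (6, 7).
For the simultaneous game, intersect best replies.
Delta's best replies: W→Zero; X→Medium; Y→Medium; Z→Medium.
Echo's best replies: Zero→Z; Light→X; Medium→X; Heavy→Y.
Only (Medium, X) has each player best-responding; Nash payoffs (1, 1).
Echo earns 7 sequentially versus 1 at the Nash outcome: better off.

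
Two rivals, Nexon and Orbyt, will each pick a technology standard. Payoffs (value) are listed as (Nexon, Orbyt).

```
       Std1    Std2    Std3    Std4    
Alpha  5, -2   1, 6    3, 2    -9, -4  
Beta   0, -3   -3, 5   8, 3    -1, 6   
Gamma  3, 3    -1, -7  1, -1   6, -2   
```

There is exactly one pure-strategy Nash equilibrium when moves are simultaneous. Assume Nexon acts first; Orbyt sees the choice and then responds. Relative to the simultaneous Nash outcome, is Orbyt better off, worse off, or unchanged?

worse off

Work backward from Orbyt's decision.
- Alpha → Orbyt plays Std2 (best of -2, 6, 2, -4); Nexon gets 1.
- Beta → Orbyt plays Std4 (best of -3, 5, 3, 6); Nexon gets -1.
- Gamma → Orbyt plays Std1 (best of 3, -7, -1, -2); Nexon gets 3.
Nexon's induced payoffs are 1, -1, 3, so Nexon commits to Gamma. Subgame-perfect outcome: (Gamma, Std1) with payoffs (3, 3).
Now find the simultaneous Nash equilibrium.
Nexon's best replies: Std1→Alpha; Std2→Alpha; Std3→Beta; Std4→Gamma.
Orbyt's best replies: Alpha→Std2; Beta→Std4; Gamma→Std1.
The unique mutual best reply is (Alpha, Std2), giving (1, 6).
Orbyt earns 3 sequentially versus 6 at the Nash outcome: worse off.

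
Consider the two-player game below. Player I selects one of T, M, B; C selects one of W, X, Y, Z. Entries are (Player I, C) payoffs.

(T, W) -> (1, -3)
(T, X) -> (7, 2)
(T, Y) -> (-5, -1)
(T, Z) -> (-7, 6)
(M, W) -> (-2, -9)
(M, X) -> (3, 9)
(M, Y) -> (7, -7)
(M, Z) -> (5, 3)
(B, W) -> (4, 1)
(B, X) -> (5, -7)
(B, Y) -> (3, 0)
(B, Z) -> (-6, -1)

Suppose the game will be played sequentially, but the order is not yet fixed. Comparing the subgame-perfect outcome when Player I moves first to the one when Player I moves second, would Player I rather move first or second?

second

If Player I leads: C's best replies are T→Z, M→X, B→W; Player I's induced payoffs -7, 3, 4; outcome (B, W), payoffs (4, 1).
If C leads: Player I's best replies are W→B, X→T, Y→M, Z→M; C's induced payoffs 1, 2, -7, 3; outcome (M, Z), payoffs (5, 3).
Player I gets 4 moving first and 5 moving second, so Player I prefers to move second.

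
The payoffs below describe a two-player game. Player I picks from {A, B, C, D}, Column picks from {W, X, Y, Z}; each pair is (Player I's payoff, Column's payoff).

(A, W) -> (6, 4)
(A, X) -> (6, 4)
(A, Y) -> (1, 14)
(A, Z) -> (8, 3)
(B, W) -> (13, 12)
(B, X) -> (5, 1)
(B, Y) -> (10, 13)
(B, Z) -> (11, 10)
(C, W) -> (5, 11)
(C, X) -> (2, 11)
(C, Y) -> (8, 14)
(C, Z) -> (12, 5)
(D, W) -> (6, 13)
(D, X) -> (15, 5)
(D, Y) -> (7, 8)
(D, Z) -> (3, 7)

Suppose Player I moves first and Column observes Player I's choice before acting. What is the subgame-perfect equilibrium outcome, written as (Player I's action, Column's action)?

Work backward from Column's decision.
- A: BR = Y, leader payoff 1.
- B: BR = Y, leader payoff 10.
- C: BR = Y, leader payoff 8.
- D: BR = W, leader payoff 6.
Maximizing over 1, 10, 8, 6, Player I chooses B. Subgame-perfect outcome: (B, Y) with payoffs (10, 13).

(B, Y)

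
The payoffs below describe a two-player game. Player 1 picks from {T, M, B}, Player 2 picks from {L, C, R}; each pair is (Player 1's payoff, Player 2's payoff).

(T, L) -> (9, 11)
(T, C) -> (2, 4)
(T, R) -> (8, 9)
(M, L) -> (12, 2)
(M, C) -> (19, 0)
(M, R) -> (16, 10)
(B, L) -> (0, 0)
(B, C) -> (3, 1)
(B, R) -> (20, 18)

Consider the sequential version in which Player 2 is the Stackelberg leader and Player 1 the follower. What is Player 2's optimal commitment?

R

Solve by backward induction (Player 2 leads).
- L: BR = M, leader payoff 2.
- C: BR = M, leader payoff 0.
- R: BR = B, leader payoff 18.
Maximizing over 2, 0, 18, Player 2 chooses R. Subgame-perfect outcome: (B, R) with payoffs (20, 18).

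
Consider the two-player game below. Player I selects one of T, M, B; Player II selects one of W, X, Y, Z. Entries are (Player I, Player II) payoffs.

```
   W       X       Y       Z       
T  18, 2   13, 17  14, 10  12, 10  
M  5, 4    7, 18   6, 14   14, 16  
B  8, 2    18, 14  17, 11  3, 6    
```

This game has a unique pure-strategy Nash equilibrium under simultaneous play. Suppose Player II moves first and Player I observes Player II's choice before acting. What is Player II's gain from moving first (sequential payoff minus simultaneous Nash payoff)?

Work backward from Player I's decision.
- W → Player I plays T (best of 18, 5, 8); Player II gets 2.
- X → Player I plays B (best of 13, 7, 18); Player II gets 14.
- Y → Player I plays B (best of 14, 6, 17); Player II gets 11.
- Z → Player I plays M (best of 12, 14, 3); Player II gets 16.
Among 2, 14, 11, 16, the best is 16 at Z. Subgame-perfect outcome: (M, Z) with payoffs (14, 16).
Under simultaneous play:
Player I's best replies: W→T; X→B; Y→B; Z→M.
Player II's best replies: T→X; M→X; B→X.
The unique mutual best reply is (B, X), giving (18, 14).
Player II's commitment gain: 16 − 14 = 2.

2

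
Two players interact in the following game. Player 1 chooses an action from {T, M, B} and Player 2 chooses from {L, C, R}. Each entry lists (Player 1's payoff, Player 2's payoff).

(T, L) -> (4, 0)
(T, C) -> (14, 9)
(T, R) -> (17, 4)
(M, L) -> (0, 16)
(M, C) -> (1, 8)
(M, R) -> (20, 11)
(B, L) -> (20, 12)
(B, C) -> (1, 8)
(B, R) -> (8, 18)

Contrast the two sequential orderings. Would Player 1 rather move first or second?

If Player 1 leads: Player 2's best replies are T→C, M→L, B→R; Player 1's induced payoffs 14, 0, 8; outcome (T, C), payoffs (14, 9).
If Player 2 leads: Player 1's best replies are L→B, C→T, R→M; Player 2's induced payoffs 12, 9, 11; outcome (B, L), payoffs (20, 12).
Player 1 gets 14 moving first and 20 moving second, so Player 1 prefers to move second.

second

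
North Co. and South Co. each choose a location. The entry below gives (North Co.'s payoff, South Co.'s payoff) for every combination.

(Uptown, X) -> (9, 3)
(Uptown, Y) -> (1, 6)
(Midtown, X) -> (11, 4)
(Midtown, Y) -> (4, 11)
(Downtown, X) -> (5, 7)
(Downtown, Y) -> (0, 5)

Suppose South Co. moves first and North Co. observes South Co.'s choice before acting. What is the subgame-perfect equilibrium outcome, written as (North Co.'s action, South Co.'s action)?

Work backward from North Co.'s decision.
- X → North Co. plays Midtown (best of 9, 11, 5); South Co. gets 4.
- Y → North Co. plays Midtown (best of 1, 4, 0); South Co. gets 11.
Maximizing over 4, 11, South Co. chooses Y. Subgame-perfect outcome: (Midtown, Y) with payoffs (4, 11).

(Midtown, Y)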